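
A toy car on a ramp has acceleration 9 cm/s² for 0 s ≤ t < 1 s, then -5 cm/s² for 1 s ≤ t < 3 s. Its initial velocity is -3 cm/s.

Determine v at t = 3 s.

Δv equals the area under the a-t graph; then v = v₀ + Δv.
0–1 s: 9 × 1 = 9 cm/s
1–3 s: -5 × 2 = -10 cm/s
Δv = -1 cm/s, so v(3) = -3 + (-1) = -4 cm/s.

-4 cm/s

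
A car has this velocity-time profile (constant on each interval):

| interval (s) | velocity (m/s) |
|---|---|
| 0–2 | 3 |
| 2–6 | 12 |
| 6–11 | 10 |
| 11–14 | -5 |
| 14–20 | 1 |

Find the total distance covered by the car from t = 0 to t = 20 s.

125 m

Distance (not displacement) is the total path length: add the absolute areas under v-t.
0–2 s: |3| × 2 = 6 m
2–6 s: |12| × 4 = 48 m
6–11 s: |10| × 5 = 50 m
11–14 s: |-5| × 3 = 15 m
14–20 s: |1| × 6 = 6 m
Total distance = 125 m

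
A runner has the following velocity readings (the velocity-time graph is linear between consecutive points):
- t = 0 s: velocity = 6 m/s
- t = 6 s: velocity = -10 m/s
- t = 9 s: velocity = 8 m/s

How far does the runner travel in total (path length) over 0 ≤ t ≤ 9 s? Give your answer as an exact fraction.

235/6 m

Total distance travelled is ∫|v| dt — sum the magnitudes of each area piece.
0–6 s: v = 0 at t = 2.25 s; triangle areas 6.75 + 18.75 = 25.5 m
6–9 s: v = 0 at t = 23/3 s; triangle areas 25/3 + 16/3 = 41/3 m
Total distance = 235/6 m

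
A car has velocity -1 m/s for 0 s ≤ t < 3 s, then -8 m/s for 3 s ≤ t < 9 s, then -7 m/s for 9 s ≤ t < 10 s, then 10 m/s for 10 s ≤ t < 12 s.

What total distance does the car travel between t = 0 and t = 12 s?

Distance (not displacement) is the total path length: add the absolute areas under v-t.
0–3 s: |-1| × 3 = 3 m
3–9 s: |-8| × 6 = 48 m
9–10 s: |-7| × 1 = 7 m
10–12 s: |10| × 2 = 20 m
Total distance = 78 m

78 m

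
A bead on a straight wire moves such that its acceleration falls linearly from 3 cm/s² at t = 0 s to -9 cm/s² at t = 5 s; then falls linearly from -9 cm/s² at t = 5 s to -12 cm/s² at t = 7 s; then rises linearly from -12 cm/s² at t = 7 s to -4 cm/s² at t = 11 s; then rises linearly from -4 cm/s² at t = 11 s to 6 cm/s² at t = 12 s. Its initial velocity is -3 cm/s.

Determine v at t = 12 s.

-70 cm/s

Δv equals the area under the a-t graph; then v = v₀ + Δv.
0–5 s: ½(3 + -9)(5) = -15 cm/s
5–7 s: ½(-9 + -12)(2) = -21 cm/s
7–11 s: ½(-12 + -4)(4) = -32 cm/s
11–12 s: ½(-4 + 6)(1) = 1 cm/s
Δv = -67 cm/s, so v(12) = -3 + (-67) = -70 cm/s.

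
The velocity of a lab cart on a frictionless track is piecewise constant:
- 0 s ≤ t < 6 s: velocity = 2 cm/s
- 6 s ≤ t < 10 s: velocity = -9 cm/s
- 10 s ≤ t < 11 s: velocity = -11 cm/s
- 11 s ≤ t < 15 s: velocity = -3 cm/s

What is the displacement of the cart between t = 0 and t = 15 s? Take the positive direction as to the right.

-47 cm

Net displacement equals the area under the velocity-time graph (areas below the axis count negative).
0–6 s: 2 × 6 = 12 cm
6–10 s: -9 × 4 = -36 cm
10–11 s: -11 × 1 = -11 cm
11–15 s: -3 × 4 = -12 cm
Net displacement = -47 cm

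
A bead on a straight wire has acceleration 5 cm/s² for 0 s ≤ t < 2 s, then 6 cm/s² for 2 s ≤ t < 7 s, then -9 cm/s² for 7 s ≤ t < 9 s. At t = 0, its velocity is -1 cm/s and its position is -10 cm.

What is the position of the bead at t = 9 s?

On each constant-a segment, Δv = aΔt and Δx = v₀Δt + ½aΔt²; chain segment to segment.
0–2 s: v starts -1 cm/s; Δx = -1·2 + ½·5·2² = 8 cm; v ends 9 cm/s.
2–7 s: v starts 9 cm/s; Δx = 9·5 + ½·6·5² = 120 cm; v ends 39 cm/s.
7–9 s: v starts 39 cm/s; Δx = 39·2 + ½·-9·2² = 60 cm; v ends 21 cm/s.
x(9) = -10 + Σ Δx = 178 cm.

178 cm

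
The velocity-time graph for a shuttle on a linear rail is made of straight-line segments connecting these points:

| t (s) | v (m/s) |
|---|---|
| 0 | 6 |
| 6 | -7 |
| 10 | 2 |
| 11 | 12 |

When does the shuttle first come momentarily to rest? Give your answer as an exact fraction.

v changes sign on 0–6 s (from 6 to -7); the graph is linear there, so v = 0 at t = 0 + (-6)·(6 − 0)/(-7 − 6) = 36/13 s.

t = 36/13 s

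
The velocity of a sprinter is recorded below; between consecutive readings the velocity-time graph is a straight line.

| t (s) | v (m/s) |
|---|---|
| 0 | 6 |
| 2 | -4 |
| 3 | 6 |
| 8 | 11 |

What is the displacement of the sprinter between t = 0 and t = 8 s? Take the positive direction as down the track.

45.5 m

Displacement is the signed area under the v-t curve.
0–2 s: ½(6 + -4)(2) = 2 m
2–3 s: ½(-4 + 6)(1) = 1 m
3–8 s: ½(6 + 11)(5) = 42.5 m
Net displacement = 45.5 m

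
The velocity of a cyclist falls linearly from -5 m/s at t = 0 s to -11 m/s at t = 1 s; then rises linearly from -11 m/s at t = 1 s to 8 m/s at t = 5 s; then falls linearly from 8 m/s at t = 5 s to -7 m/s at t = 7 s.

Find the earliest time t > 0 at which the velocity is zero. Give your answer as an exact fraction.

v changes sign on 1–5 s (from -11 to 8); the graph is linear there, so v = 0 at t = 1 + (11)·(5 − 1)/(8 − -11) = 63/19 s.

t = 63/19 s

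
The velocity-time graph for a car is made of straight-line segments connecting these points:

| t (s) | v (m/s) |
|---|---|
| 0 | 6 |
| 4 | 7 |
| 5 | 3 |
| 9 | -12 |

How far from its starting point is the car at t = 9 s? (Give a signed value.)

13 m

Net displacement equals the area under the velocity-time graph (areas below the axis count negative).
0–4 s: ½(6 + 7)(4) = 26 m
4–5 s: ½(7 + 3)(1) = 5 m
5–9 s: ½(3 + -12)(4) = -18 m
Net displacement = 13 m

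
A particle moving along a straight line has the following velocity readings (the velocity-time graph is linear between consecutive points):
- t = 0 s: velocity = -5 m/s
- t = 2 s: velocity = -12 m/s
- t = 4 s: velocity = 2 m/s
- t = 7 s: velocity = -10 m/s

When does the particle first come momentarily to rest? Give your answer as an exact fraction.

t = 26/7 s

v changes sign on 2–4 s (from -12 to 2); the graph is linear there, so v = 0 at t = 2 + (12)·(4 − 2)/(2 − -12) = 26/7 s.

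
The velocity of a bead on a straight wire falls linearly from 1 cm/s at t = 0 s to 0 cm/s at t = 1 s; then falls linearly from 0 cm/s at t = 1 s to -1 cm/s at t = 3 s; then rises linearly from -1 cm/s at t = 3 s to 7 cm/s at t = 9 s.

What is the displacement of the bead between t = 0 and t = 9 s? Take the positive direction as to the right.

17.5 cm

Net displacement equals the area under the velocity-time graph (areas below the axis count negative).
0–1 s: ½(1 + 0)(1) = 0.5 cm
1–3 s: ½(0 + -1)(2) = -1 cm
3–9 s: ½(-1 + 7)(6) = 18 cm
Net displacement = 17.5 cm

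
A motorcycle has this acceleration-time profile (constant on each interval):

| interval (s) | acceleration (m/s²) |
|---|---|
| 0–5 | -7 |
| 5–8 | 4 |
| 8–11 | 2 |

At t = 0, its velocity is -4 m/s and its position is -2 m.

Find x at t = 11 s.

-280.5 m

On each constant-a segment, Δv = aΔt and Δx = v₀Δt + ½aΔt²; chain segment to segment.
0–5 s: v starts -4 m/s; Δx = -4·5 + ½·-7·5² = -107.5 m; v ends -39 m/s.
5–8 s: v starts -39 m/s; Δx = -39·3 + ½·4·3² = -99 m; v ends -27 m/s.
8–11 s: v starts -27 m/s; Δx = -27·3 + ½·2·3² = -72 m; v ends -21 m/s.
x(11) = -2 + Σ Δx = -280.5 m.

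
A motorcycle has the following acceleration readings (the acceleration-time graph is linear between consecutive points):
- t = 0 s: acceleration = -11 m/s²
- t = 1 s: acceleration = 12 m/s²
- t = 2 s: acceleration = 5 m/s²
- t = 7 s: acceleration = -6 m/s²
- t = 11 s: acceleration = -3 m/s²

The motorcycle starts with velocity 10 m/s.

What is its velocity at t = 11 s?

Δv equals the area under the a-t graph; then v = v₀ + Δv.
0–1 s: ½(-11 + 12)(1) = 0.5 m/s
1–2 s: ½(12 + 5)(1) = 8.5 m/s
2–7 s: ½(5 + -6)(5) = -2.5 m/s
7–11 s: ½(-6 + -3)(4) = -18 m/s
Δv = -11.5 m/s, so v(11) = 10 + (-11.5) = -1.5 m/s.

-1.5 m/s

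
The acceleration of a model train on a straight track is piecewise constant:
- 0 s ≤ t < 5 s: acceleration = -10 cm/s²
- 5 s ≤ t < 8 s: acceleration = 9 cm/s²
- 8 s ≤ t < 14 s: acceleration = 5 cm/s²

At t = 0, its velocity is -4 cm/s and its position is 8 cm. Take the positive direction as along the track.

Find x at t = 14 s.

On each constant-a segment, Δv = aΔt and Δx = v₀Δt + ½aΔt²; chain segment to segment.
0–5 s: v starts -4 cm/s; Δx = -4·5 + ½·-10·5² = -145 cm; v ends -54 cm/s.
5–8 s: v starts -54 cm/s; Δx = -54·3 + ½·9·3² = -121.5 cm; v ends -27 cm/s.
8–14 s: v starts -27 cm/s; Δx = -27·6 + ½·5·6² = -72 cm; v ends 3 cm/s.
x(14) = 8 + Σ Δx = -330.5 cm.

-330.5 cm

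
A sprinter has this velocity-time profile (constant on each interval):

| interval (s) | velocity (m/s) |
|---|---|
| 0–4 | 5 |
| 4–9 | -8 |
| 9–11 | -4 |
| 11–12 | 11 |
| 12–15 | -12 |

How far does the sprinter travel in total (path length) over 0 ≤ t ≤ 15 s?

Distance (not displacement) is the total path length: add the absolute areas under v-t.
0–4 s: |5| × 4 = 20 m
4–9 s: |-8| × 5 = 40 m
9–11 s: |-4| × 2 = 8 m
11–12 s: |11| × 1 = 11 m
12–15 s: |-12| × 3 = 36 m
Total distance = 115 m

115 m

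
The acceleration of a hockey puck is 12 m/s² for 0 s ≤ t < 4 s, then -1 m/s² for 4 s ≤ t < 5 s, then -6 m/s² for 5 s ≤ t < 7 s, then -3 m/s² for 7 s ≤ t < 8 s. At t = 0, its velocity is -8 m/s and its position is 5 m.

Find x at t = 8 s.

200 m

On each constant-a segment, Δv = aΔt and Δx = v₀Δt + ½aΔt²; chain segment to segment.
0–4 s: v starts -8 m/s; Δx = -8·4 + ½·12·4² = 64 m; v ends 40 m/s.
4–5 s: v starts 40 m/s; Δx = 40·1 + ½·-1·1² = 39.5 m; v ends 39 m/s.
5–7 s: v starts 39 m/s; Δx = 39·2 + ½·-6·2² = 66 m; v ends 27 m/s.
7–8 s: v starts 27 m/s; Δx = 27·1 + ½·-3·1² = 25.5 m; v ends 24 m/s.
x(8) = 5 + Σ Δx = 200 m.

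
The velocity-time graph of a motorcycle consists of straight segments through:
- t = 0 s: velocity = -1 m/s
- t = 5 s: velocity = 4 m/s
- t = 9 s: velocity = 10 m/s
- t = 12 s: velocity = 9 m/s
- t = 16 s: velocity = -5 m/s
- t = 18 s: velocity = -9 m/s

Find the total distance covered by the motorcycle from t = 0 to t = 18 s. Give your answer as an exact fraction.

Total distance travelled is ∫|v| dt — sum the magnitudes of each area piece.
0–5 s: v = 0 at t = 1 s; triangle areas 0.5 + 8 = 8.5 m
5–9 s: |½(4 + 10)(4)| = 28 m
9–12 s: |½(10 + 9)(3)| = 28.5 m
12–16 s: v = 0 at t = 102/7 s; triangle areas 81/7 + 25/7 = 106/7 m
16–18 s: |½(-5 + -9)(2)| = 14 m
Total distance = 659/7 m

659/7 m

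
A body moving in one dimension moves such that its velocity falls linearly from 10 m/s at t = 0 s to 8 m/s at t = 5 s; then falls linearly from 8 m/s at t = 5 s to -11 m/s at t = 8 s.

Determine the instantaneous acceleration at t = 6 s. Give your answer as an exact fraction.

Acceleration is the slope of the v-t graph on 5–8 s: (-11 − 8)/(8 − 5) = -19/3 m/s².

-19/3 m/s²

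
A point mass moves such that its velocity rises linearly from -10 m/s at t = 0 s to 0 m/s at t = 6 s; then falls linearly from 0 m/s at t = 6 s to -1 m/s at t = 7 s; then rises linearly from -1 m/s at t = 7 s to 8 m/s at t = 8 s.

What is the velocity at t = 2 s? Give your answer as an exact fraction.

On 0–6 s the graph is linear from -10 to 0 m/s: v(2) = -10 + (0 − -10)·(2 − 0)/(6 − 0) = -20/3 m/s.

-20/3 m/s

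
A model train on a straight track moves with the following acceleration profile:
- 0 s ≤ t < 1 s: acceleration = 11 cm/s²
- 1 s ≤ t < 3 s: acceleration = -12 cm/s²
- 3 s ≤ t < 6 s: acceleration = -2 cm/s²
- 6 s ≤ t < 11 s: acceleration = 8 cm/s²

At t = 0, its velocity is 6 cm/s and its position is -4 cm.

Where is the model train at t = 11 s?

22.5 cm

On each constant-a segment, Δv = aΔt and Δx = v₀Δt + ½aΔt²; chain segment to segment.
0–1 s: v starts 6 cm/s; Δx = 6·1 + ½·11·1² = 11.5 cm; v ends 17 cm/s.
1–3 s: v starts 17 cm/s; Δx = 17·2 + ½·-12·2² = 10 cm; v ends -7 cm/s.
3–6 s: v starts -7 cm/s; Δx = -7·3 + ½·-2·3² = -30 cm; v ends -13 cm/s.
6–11 s: v starts -13 cm/s; Δx = -13·5 + ½·8·5² = 35 cm; v ends 27 cm/s.
x(11) = -4 + Σ Δx = 22.5 cm.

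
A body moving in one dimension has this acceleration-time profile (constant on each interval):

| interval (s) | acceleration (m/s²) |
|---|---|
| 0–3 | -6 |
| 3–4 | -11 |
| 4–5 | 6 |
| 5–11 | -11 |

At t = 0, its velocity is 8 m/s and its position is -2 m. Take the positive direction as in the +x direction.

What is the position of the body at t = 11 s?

-326.5 m

On each constant-a segment, Δv = aΔt and Δx = v₀Δt + ½aΔt²; chain segment to segment.
0–3 s: v starts 8 m/s; Δx = 8·3 + ½·-6·3² = -3 m; v ends -10 m/s.
3–4 s: v starts -10 m/s; Δx = -10·1 + ½·-11·1² = -15.5 m; v ends -21 m/s.
4–5 s: v starts -21 m/s; Δx = -21·1 + ½·6·1² = -18 m; v ends -15 m/s.
5–11 s: v starts -15 m/s; Δx = -15·6 + ½·-11·6² = -288 m; v ends -81 m/s.
x(11) = -2 + Σ Δx = -326.5 m.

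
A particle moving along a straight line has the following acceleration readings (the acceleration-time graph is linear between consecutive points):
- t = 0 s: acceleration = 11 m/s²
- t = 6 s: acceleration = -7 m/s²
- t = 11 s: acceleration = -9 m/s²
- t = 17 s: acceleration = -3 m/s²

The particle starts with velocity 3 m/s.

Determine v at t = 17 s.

-61 m/s

Δv equals the area under the a-t graph; then v = v₀ + Δv.
0–6 s: ½(11 + -7)(6) = 12 m/s
6–11 s: ½(-7 + -9)(5) = -40 m/s
11–17 s: ½(-9 + -3)(6) = -36 m/s
Δv = -64 m/s, so v(17) = 3 + (-64) = -61 m/s.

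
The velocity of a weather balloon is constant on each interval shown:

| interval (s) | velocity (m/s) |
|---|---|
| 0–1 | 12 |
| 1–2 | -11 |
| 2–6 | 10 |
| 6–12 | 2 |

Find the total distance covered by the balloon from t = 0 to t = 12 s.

75 m

Total distance travelled is ∫|v| dt — sum the magnitudes of each area piece.
0–1 s: |12| × 1 = 12 m
1–2 s: |-11| × 1 = 11 m
2–6 s: |10| × 4 = 40 m
6–12 s: |2| × 6 = 12 m
Total distance = 75 m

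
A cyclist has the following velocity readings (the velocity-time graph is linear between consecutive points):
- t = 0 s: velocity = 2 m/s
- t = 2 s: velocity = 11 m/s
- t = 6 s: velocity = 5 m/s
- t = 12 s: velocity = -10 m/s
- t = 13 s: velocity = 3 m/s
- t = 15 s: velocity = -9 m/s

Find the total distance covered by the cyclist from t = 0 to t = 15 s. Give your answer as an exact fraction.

Total distance travelled is ∫|v| dt — sum the magnitudes of each area piece.
0–2 s: |½(2 + 11)(2)| = 13 m
2–6 s: |½(11 + 5)(4)| = 32 m
6–12 s: v = 0 at t = 8 s; triangle areas 5 + 20 = 25 m
12–13 s: v = 0 at t = 166/13 s; triangle areas 50/13 + 9/26 = 109/26 m
13–15 s: v = 0 at t = 13.5 s; triangle areas 0.75 + 6.75 = 7.5 m
Total distance = 1062/13 m

1062/13 m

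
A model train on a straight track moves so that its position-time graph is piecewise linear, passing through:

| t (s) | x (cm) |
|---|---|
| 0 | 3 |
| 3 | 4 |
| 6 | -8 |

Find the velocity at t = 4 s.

Velocity is the slope of the x-t graph on 3–6 s: (-8 − 4)/(6 − 3) = -4 cm/s.

-4 cm/s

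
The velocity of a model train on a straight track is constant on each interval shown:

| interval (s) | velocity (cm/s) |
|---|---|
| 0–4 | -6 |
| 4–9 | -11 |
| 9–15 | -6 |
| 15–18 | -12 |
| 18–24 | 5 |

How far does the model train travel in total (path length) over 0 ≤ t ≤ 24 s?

181 cm

Total distance travelled is ∫|v| dt — sum the magnitudes of each area piece.
0–4 s: |-6| × 4 = 24 cm
4–9 s: |-11| × 5 = 55 cm
9–15 s: |-6| × 6 = 36 cm
15–18 s: |-12| × 3 = 36 cm
18–24 s: |5| × 6 = 30 cm
Total distance = 181 cm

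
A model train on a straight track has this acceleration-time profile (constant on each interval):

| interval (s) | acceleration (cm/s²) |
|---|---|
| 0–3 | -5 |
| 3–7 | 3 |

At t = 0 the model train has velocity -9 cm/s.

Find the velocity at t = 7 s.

-12 cm/s

Δv equals the area under the a-t graph; then v = v₀ + Δv.
0–3 s: -5 × 3 = -15 cm/s
3–7 s: 3 × 4 = 12 cm/s
Δv = -3 cm/s, so v(7) = -9 + (-3) = -12 cm/s.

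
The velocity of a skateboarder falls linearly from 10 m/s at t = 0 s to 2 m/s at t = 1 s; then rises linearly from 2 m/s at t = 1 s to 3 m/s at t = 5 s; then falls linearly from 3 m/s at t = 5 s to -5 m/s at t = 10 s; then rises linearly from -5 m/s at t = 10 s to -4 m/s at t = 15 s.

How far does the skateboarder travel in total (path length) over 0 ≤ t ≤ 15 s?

49.125 m

Total distance travelled is ∫|v| dt — sum the magnitudes of each area piece.
0–1 s: |½(10 + 2)(1)| = 6 m
1–5 s: |½(2 + 3)(4)| = 10 m
5–10 s: v = 0 at t = 6.875 s; triangle areas 2.8125 + 7.8125 = 10.625 m
10–15 s: |½(-5 + -4)(5)| = 22.5 m
Total distance = 49.125 m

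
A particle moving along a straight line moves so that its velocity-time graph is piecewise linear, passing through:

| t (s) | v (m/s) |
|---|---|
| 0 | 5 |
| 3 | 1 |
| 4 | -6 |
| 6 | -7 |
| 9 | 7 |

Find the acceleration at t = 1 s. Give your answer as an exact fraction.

Acceleration is the slope of the v-t graph on 0–3 s: (1 − 5)/(3 − 0) = -4/3 m/s².

-4/3 m/s²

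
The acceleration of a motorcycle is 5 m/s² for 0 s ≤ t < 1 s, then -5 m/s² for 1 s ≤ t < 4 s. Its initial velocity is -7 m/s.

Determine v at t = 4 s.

-17 m/s

Δv equals the area under the a-t graph; then v = v₀ + Δv.
0–1 s: 5 × 1 = 5 m/s
1–4 s: -5 × 3 = -15 m/s
Δv = -10 m/s, so v(4) = -7 + (-10) = -17 m/s.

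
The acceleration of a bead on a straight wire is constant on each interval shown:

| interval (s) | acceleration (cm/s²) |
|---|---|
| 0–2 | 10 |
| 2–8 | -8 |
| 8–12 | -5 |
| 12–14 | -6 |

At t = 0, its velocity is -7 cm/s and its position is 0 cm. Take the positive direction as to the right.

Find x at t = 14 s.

On each constant-a segment, Δv = aΔt and Δx = v₀Δt + ½aΔt²; chain segment to segment.
0–2 s: v starts -7 cm/s; Δx = -7·2 + ½·10·2² = 6 cm; v ends 13 cm/s.
2–8 s: v starts 13 cm/s; Δx = 13·6 + ½·-8·6² = -66 cm; v ends -35 cm/s.
8–12 s: v starts -35 cm/s; Δx = -35·4 + ½·-5·4² = -180 cm; v ends -55 cm/s.
12–14 s: v starts -55 cm/s; Δx = -55·2 + ½·-6·2² = -122 cm; v ends -67 cm/s.
x(14) = 0 + Σ Δx = -362 cm.

-362 cm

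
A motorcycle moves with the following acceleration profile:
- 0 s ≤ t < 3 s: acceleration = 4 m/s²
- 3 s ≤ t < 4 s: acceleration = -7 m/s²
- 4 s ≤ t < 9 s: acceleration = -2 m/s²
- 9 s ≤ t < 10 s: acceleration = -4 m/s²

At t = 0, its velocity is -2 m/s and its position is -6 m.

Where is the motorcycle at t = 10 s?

-6.5 m

On each constant-a segment, Δv = aΔt and Δx = v₀Δt + ½aΔt²; chain segment to segment.
0–3 s: v starts -2 m/s; Δx = -2·3 + ½·4·3² = 12 m; v ends 10 m/s.
3–4 s: v starts 10 m/s; Δx = 10·1 + ½·-7·1² = 6.5 m; v ends 3 m/s.
4–9 s: v starts 3 m/s; Δx = 3·5 + ½·-2·5² = -10 m; v ends -7 m/s.
9–10 s: v starts -7 m/s; Δx = -7·1 + ½·-4·1² = -9 m; v ends -11 m/s.
x(10) = -6 + Σ Δx = -6.5 m.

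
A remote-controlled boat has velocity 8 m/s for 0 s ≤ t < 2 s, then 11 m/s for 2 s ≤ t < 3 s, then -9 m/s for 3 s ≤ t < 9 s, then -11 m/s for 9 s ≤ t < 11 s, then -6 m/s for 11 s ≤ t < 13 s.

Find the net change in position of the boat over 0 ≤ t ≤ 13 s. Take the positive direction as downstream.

Net displacement equals the area under the velocity-time graph (areas below the axis count negative).
0–2 s: 8 × 2 = 16 m
2–3 s: 11 × 1 = 11 m
3–9 s: -9 × 6 = -54 m
9–11 s: -11 × 2 = -22 m
11–13 s: -6 × 2 = -12 m
Net displacement = -61 m

-61 m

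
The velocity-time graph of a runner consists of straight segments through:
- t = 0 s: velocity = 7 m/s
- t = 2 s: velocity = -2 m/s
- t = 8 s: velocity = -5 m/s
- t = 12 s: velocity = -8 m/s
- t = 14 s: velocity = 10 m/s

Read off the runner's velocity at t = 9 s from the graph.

-5.75 m/s

On 8–12 s the graph is linear from -5 to -8 m/s: v(9) = -5 + (-8 − -5)·(9 − 8)/(12 − 8) = -5.75 m/s.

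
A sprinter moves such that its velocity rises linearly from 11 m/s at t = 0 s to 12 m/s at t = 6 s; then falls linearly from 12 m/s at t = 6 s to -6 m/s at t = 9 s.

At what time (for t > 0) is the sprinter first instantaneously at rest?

v changes sign on 6–9 s (from 12 to -6); the graph is linear there, so v = 0 at t = 6 + (-12)·(9 − 6)/(-6 − 12) = 8 s.

t = 8 s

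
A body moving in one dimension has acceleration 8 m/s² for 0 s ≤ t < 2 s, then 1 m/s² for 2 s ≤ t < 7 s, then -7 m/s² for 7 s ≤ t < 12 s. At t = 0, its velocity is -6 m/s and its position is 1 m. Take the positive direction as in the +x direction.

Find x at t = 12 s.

55 m

On each constant-a segment, Δv = aΔt and Δx = v₀Δt + ½aΔt²; chain segment to segment.
0–2 s: v starts -6 m/s; Δx = -6·2 + ½·8·2² = 4 m; v ends 10 m/s.
2–7 s: v starts 10 m/s; Δx = 10·5 + ½·1·5² = 62.5 m; v ends 15 m/s.
7–12 s: v starts 15 m/s; Δx = 15·5 + ½·-7·5² = -12.5 m; v ends -20 m/s.
x(12) = 1 + Σ Δx = 55 m.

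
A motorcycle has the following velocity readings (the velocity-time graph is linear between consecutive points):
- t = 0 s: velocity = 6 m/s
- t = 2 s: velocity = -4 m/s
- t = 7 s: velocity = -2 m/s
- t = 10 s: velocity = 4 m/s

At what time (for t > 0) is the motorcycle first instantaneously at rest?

v changes sign on 0–2 s (from 6 to -4); the graph is linear there, so v = 0 at t = 0 + (-6)·(2 − 0)/(-4 − 6) = 1.2 s.

t = 1.2 s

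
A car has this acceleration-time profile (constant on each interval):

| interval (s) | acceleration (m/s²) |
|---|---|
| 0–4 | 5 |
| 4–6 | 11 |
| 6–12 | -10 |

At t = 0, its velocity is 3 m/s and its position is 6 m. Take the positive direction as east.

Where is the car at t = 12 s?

On each constant-a segment, Δv = aΔt and Δx = v₀Δt + ½aΔt²; chain segment to segment.
0–4 s: v starts 3 m/s; Δx = 3·4 + ½·5·4² = 52 m; v ends 23 m/s.
4–6 s: v starts 23 m/s; Δx = 23·2 + ½·11·2² = 68 m; v ends 45 m/s.
6–12 s: v starts 45 m/s; Δx = 45·6 + ½·-10·6² = 90 m; v ends -15 m/s.
x(12) = 6 + Σ Δx = 216 m.

216 m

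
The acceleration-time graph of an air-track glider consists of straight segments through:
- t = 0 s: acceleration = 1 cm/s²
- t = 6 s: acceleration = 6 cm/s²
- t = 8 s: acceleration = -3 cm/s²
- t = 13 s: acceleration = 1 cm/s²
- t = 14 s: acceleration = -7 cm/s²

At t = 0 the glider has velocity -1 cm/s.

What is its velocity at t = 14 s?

Δv equals the area under the a-t graph; then v = v₀ + Δv.
0–6 s: ½(1 + 6)(6) = 21 cm/s
6–8 s: ½(6 + -3)(2) = 3 cm/s
8–13 s: ½(-3 + 1)(5) = -5 cm/s
13–14 s: ½(1 + -7)(1) = -3 cm/s
Δv = 16 cm/s, so v(14) = -1 + (16) = 15 cm/s.

15 cm/s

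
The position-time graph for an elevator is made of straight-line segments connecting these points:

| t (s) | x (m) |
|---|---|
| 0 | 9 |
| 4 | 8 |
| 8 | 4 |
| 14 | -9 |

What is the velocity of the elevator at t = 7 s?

-1 m/s

Velocity is the slope of the x-t graph on 4–8 s: (4 − 8)/(8 − 4) = -1 m/s.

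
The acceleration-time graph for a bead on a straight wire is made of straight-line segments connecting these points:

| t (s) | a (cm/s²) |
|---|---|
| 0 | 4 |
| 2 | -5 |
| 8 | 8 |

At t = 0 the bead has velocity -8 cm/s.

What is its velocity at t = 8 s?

Δv equals the area under the a-t graph; then v = v₀ + Δv.
0–2 s: ½(4 + -5)(2) = -1 cm/s
2–8 s: ½(-5 + 8)(6) = 9 cm/s
Δv = 8 cm/s, so v(8) = -8 + (8) = 0 cm/s.

0 cm/s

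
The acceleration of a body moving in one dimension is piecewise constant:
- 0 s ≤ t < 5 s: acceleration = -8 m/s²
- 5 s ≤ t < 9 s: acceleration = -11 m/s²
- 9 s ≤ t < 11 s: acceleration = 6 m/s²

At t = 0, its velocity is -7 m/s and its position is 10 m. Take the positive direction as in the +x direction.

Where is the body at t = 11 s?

On each constant-a segment, Δv = aΔt and Δx = v₀Δt + ½aΔt²; chain segment to segment.
0–5 s: v starts -7 m/s; Δx = -7·5 + ½·-8·5² = -135 m; v ends -47 m/s.
5–9 s: v starts -47 m/s; Δx = -47·4 + ½·-11·4² = -276 m; v ends -91 m/s.
9–11 s: v starts -91 m/s; Δx = -91·2 + ½·6·2² = -170 m; v ends -79 m/s.
x(11) = 10 + Σ Δx = -571 m.

-571 m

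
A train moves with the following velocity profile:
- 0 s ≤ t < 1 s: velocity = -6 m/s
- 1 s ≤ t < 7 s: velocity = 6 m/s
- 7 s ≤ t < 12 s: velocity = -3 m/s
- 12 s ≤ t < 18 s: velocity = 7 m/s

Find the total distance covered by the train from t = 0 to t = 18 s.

99 m

Distance (not displacement) is the total path length: add the absolute areas under v-t.
0–1 s: |-6| × 1 = 6 m
1–7 s: |6| × 6 = 36 m
7–12 s: |-3| × 5 = 15 m
12–18 s: |7| × 6 = 42 m
Total distance = 99 m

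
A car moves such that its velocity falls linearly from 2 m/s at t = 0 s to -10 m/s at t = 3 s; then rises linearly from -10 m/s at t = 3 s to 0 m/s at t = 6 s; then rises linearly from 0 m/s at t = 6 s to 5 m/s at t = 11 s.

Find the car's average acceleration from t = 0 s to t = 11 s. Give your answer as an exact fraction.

Average acceleration = Δv/Δt = (5 − 2)/(11 − 0) = 3/11 m/s².

3/11 m/s²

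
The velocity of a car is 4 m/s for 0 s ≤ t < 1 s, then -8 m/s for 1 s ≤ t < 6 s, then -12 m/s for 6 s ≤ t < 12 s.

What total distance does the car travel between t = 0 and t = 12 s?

Total distance travelled is ∫|v| dt — sum the magnitudes of each area piece.
0–1 s: |4| × 1 = 4 m
1–6 s: |-8| × 5 = 40 m
6–12 s: |-12| × 6 = 72 m
Total distance = 116 m

116 m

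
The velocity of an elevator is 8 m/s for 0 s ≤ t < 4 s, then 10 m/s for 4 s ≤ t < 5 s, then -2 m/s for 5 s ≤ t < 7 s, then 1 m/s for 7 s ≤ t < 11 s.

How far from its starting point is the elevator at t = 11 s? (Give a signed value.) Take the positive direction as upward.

Net displacement equals the area under the velocity-time graph (areas below the axis count negative).
0–4 s: 8 × 4 = 32 m
4–5 s: 10 × 1 = 10 m
5–7 s: -2 × 2 = -4 m
7–11 s: 1 × 4 = 4 m
Net displacement = 42 m

42 m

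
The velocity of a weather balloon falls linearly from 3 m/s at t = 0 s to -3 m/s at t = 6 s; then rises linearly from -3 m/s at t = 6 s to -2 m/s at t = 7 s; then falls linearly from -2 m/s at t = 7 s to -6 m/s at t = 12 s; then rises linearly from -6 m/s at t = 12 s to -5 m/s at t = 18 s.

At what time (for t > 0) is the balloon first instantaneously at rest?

v changes sign on 0–6 s (from 3 to -3); the graph is linear there, so v = 0 at t = 0 + (-3)·(6 − 0)/(-3 − 3) = 3 s.

t = 3 s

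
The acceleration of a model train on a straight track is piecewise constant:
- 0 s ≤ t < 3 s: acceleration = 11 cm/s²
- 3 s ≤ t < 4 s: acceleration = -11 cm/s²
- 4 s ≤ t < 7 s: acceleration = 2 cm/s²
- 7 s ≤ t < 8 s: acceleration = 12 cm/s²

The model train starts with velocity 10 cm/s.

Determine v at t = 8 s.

50 cm/s

Δv equals the area under the a-t graph; then v = v₀ + Δv.
0–3 s: 11 × 3 = 33 cm/s
3–4 s: -11 × 1 = -11 cm/s
4–7 s: 2 × 3 = 6 cm/s
7–8 s: 12 × 1 = 12 cm/s
Δv = 40 cm/s, so v(8) = 10 + (40) = 50 cm/s.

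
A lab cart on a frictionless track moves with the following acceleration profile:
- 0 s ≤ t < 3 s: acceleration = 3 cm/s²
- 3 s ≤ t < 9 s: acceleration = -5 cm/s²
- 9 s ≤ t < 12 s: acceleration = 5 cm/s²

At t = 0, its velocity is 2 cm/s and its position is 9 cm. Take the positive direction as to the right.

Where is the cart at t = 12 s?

On each constant-a segment, Δv = aΔt and Δx = v₀Δt + ½aΔt²; chain segment to segment.
0–3 s: v starts 2 cm/s; Δx = 2·3 + ½·3·3² = 19.5 cm; v ends 11 cm/s.
3–9 s: v starts 11 cm/s; Δx = 11·6 + ½·-5·6² = -24 cm; v ends -19 cm/s.
9–12 s: v starts -19 cm/s; Δx = -19·3 + ½·5·3² = -34.5 cm; v ends -4 cm/s.
x(12) = 9 + Σ Δx = -30 cm.

-30 cm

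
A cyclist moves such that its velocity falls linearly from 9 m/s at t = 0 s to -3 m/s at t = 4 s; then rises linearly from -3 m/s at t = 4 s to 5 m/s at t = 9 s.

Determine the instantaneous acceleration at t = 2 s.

Acceleration is the slope of the v-t graph on 0–4 s: (-3 − 9)/(4 − 0) = -3 m/s².

-3 m/s²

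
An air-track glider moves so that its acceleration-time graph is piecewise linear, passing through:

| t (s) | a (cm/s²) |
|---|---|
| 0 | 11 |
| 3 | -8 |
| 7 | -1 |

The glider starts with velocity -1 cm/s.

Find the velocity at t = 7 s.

Δv equals the area under the a-t graph; then v = v₀ + Δv.
0–3 s: ½(11 + -8)(3) = 4.5 cm/s
3–7 s: ½(-8 + -1)(4) = -18 cm/s
Δv = -13.5 cm/s, so v(7) = -1 + (-13.5) = -14.5 cm/s.

-14.5 cm/s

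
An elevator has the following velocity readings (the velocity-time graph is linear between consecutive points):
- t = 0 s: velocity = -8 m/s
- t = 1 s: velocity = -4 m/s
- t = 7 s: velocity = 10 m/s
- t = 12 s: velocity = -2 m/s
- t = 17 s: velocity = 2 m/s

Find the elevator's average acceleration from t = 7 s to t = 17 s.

Average acceleration = Δv/Δt = (2 − 10)/(17 − 7) = -0.8 m/s².

-0.8 m/s²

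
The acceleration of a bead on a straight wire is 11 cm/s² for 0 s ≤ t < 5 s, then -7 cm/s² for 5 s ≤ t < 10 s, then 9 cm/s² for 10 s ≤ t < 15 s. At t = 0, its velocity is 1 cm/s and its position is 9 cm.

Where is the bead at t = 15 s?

561.5 cm

On each constant-a segment, Δv = aΔt and Δx = v₀Δt + ½aΔt²; chain segment to segment.
0–5 s: v starts 1 cm/s; Δx = 1·5 + ½·11·5² = 142.5 cm; v ends 56 cm/s.
5–10 s: v starts 56 cm/s; Δx = 56·5 + ½·-7·5² = 192.5 cm; v ends 21 cm/s.
10–15 s: v starts 21 cm/s; Δx = 21·5 + ½·9·5² = 217.5 cm; v ends 66 cm/s.
x(15) = 9 + Σ Δx = 561.5 cm.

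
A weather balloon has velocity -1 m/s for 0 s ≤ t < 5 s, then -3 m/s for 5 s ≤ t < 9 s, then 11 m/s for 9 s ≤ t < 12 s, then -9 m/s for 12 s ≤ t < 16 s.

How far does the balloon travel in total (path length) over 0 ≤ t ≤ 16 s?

86 m

Total distance travelled is ∫|v| dt — sum the magnitudes of each area piece.
0–5 s: |-1| × 5 = 5 m
5–9 s: |-3| × 4 = 12 m
9–12 s: |11| × 3 = 33 m
12–16 s: |-9| × 4 = 36 m
Total distance = 86 m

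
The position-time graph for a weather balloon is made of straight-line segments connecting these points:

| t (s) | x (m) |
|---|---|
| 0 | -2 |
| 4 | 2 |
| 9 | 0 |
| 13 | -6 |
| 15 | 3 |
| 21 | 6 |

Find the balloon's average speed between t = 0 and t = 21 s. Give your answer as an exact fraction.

Average speed = (total path length)/(elapsed time); on a piecewise-linear x-t graph the path length is Σ|Δx|.
0–4 s: |Δx| = |2 − -2| = 4 m
4–9 s: |Δx| = |0 − 2| = 2 m
9–13 s: |Δx| = |-6 − 0| = 6 m
13–15 s: |Δx| = |3 − -6| = 9 m
15–21 s: |Δx| = |6 − 3| = 3 m
Total path = 24 m; average speed = 24/21 = 8/7 m/s.

8/7 m/s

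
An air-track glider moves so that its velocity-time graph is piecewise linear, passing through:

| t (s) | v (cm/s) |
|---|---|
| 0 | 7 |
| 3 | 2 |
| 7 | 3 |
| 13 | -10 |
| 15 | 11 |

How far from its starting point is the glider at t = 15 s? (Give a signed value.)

3.5 cm

Net displacement equals the area under the velocity-time graph (areas below the axis count negative).
0–3 s: ½(7 + 2)(3) = 13.5 cm
3–7 s: ½(2 + 3)(4) = 10 cm
7–13 s: ½(3 + -10)(6) = -21 cm
13–15 s: ½(-10 + 11)(2) = 1 cm
Net displacement = 3.5 cm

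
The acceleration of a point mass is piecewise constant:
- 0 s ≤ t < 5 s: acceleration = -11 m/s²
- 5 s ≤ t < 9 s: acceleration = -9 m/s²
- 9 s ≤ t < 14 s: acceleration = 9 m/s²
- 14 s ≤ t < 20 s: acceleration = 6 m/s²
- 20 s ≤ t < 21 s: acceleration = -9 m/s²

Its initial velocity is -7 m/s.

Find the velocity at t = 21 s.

-26 m/s

Δv equals the area under the a-t graph; then v = v₀ + Δv.
0–5 s: -11 × 5 = -55 m/s
5–9 s: -9 × 4 = -36 m/s
9–14 s: 9 × 5 = 45 m/s
14–20 s: 6 × 6 = 36 m/s
20–21 s: -9 × 1 = -9 m/s
Δv = -19 m/s, so v(21) = -7 + (-19) = -26 m/s.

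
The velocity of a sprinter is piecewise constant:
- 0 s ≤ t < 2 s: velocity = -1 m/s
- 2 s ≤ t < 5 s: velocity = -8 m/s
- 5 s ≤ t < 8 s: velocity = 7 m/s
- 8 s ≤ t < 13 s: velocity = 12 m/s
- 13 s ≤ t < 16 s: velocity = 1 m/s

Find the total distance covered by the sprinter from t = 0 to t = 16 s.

Total distance travelled is ∫|v| dt — sum the magnitudes of each area piece.
0–2 s: |-1| × 2 = 2 m
2–5 s: |-8| × 3 = 24 m
5–8 s: |7| × 3 = 21 m
8–13 s: |12| × 5 = 60 m
13–16 s: |1| × 3 = 3 m
Total distance = 110 m

110 m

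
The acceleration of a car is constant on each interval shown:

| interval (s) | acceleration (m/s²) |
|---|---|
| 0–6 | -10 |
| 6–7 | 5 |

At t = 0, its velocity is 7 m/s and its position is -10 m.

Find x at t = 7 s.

-198.5 m

On each constant-a segment, Δv = aΔt and Δx = v₀Δt + ½aΔt²; chain segment to segment.
0–6 s: v starts 7 m/s; Δx = 7·6 + ½·-10·6² = -138 m; v ends -53 m/s.
6–7 s: v starts -53 m/s; Δx = -53·1 + ½·5·1² = -50.5 m; v ends -48 m/s.
x(7) = -10 + Σ Δx = -198.5 m.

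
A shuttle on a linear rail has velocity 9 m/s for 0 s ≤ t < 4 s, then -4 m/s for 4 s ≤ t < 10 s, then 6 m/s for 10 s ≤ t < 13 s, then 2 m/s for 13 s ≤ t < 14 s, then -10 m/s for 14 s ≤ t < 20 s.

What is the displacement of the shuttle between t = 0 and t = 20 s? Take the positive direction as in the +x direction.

Displacement is the signed area under the v-t curve.
0–4 s: 9 × 4 = 36 m
4–10 s: -4 × 6 = -24 m
10–13 s: 6 × 3 = 18 m
13–14 s: 2 × 1 = 2 m
14–20 s: -10 × 6 = -60 m
Net displacement = -28 m

-28 m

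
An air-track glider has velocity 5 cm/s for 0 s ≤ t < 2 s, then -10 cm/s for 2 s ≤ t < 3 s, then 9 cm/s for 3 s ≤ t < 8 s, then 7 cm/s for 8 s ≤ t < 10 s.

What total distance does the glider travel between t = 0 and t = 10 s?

Total distance travelled is ∫|v| dt — sum the magnitudes of each area piece.
0–2 s: |5| × 2 = 10 cm
2–3 s: |-10| × 1 = 10 cm
3–8 s: |9| × 5 = 45 cm
8–10 s: |7| × 2 = 14 cm
Total distance = 79 cm

79 cm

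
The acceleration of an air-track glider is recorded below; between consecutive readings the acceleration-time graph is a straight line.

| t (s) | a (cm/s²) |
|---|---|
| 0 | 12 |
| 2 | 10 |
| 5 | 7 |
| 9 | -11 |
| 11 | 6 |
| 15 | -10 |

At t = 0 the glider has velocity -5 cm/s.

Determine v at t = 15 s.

Δv equals the area under the a-t graph; then v = v₀ + Δv.
0–2 s: ½(12 + 10)(2) = 22 cm/s
2–5 s: ½(10 + 7)(3) = 25.5 cm/s
5–9 s: ½(7 + -11)(4) = -8 cm/s
9–11 s: ½(-11 + 6)(2) = -5 cm/s
11–15 s: ½(6 + -10)(4) = -8 cm/s
Δv = 26.5 cm/s, so v(15) = -5 + (26.5) = 21.5 cm/s.

21.5 cm/s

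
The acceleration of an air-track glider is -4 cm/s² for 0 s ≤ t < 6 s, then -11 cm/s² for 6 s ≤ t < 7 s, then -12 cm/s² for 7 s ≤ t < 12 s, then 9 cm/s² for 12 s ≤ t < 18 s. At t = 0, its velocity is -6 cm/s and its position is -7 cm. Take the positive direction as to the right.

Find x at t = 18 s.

-949.5 cm

On each constant-a segment, Δv = aΔt and Δx = v₀Δt + ½aΔt²; chain segment to segment.
0–6 s: v starts -6 cm/s; Δx = -6·6 + ½·-4·6² = -108 cm; v ends -30 cm/s.
6–7 s: v starts -30 cm/s; Δx = -30·1 + ½·-11·1² = -35.5 cm; v ends -41 cm/s.
7–12 s: v starts -41 cm/s; Δx = -41·5 + ½·-12·5² = -355 cm; v ends -101 cm/s.
12–18 s: v starts -101 cm/s; Δx = -101·6 + ½·9·6² = -444 cm; v ends -47 cm/s.
x(18) = -7 + Σ Δx = -949.5 cm.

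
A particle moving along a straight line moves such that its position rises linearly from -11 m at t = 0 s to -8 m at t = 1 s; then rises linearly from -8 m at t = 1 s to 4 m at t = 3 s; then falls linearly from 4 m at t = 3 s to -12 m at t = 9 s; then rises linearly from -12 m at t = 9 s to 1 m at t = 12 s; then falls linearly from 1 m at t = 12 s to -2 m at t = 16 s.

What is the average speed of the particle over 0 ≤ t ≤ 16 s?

2.9375 m/s

Average speed = (total path length)/(elapsed time); on a piecewise-linear x-t graph the path length is Σ|Δx|.
0–1 s: |Δx| = |-8 − -11| = 3 m
1–3 s: |Δx| = |4 − -8| = 12 m
3–9 s: |Δx| = |-12 − 4| = 16 m
9–12 s: |Δx| = |1 − -12| = 13 m
12–16 s: |Δx| = |-2 − 1| = 3 m
Total path = 47 m; average speed = 47/16 = 2.9375 m/s.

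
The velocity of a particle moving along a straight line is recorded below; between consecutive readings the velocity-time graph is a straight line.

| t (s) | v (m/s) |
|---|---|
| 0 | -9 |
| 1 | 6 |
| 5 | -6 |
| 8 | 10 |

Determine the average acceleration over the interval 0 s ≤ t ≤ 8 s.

Average acceleration = Δv/Δt = (10 − -9)/(8 − 0) = 2.375 m/s².

2.375 m/s²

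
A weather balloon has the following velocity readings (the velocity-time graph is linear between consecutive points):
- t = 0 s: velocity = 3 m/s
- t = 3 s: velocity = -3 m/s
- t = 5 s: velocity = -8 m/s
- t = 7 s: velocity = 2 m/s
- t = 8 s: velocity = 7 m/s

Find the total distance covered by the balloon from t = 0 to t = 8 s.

Distance (not displacement) is the total path length: add the absolute areas under v-t.
0–3 s: v = 0 at t = 1.5 s; triangle areas 2.25 + 2.25 = 4.5 m
3–5 s: |½(-3 + -8)(2)| = 11 m
5–7 s: v = 0 at t = 6.6 s; triangle areas 6.4 + 0.4 = 6.8 m
7–8 s: |½(2 + 7)(1)| = 4.5 m
Total distance = 26.8 m

26.8 m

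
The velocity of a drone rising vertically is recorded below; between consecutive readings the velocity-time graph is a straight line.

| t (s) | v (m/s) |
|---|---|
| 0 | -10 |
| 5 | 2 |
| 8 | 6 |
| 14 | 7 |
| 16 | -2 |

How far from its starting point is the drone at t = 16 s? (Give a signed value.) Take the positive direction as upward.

36 m

Net displacement equals the area under the velocity-time graph (areas below the axis count negative).
0–5 s: ½(-10 + 2)(5) = -20 m
5–8 s: ½(2 + 6)(3) = 12 m
8–14 s: ½(6 + 7)(6) = 39 m
14–16 s: ½(7 + -2)(2) = 5 m
Net displacement = 36 m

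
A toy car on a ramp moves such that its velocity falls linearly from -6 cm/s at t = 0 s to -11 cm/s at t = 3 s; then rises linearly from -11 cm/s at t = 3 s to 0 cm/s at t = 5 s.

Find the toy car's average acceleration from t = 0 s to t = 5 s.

1.2 cm/s²

Average acceleration = Δv/Δt = (0 − -6)/(5 − 0) = 1.2 cm/s².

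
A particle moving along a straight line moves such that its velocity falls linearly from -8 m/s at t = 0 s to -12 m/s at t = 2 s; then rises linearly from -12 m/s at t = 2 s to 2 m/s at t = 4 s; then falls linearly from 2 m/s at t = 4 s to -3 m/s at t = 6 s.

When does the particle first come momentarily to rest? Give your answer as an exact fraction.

t = 26/7 s

v changes sign on 2–4 s (from -12 to 2); the graph is linear there, so v = 0 at t = 2 + (12)·(4 − 2)/(2 − -12) = 26/7 s.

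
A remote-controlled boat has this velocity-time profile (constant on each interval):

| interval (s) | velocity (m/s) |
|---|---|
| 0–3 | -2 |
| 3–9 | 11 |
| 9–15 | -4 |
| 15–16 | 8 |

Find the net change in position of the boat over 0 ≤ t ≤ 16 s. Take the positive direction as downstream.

Net displacement equals the area under the velocity-time graph (areas below the axis count negative).
0–3 s: -2 × 3 = -6 m
3–9 s: 11 × 6 = 66 m
9–15 s: -4 × 6 = -24 m
15–16 s: 8 × 1 = 8 m
Net displacement = 44 m

44 m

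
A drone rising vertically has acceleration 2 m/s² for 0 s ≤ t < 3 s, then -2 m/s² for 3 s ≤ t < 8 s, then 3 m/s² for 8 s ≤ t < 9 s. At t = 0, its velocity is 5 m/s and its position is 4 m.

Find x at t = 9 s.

On each constant-a segment, Δv = aΔt and Δx = v₀Δt + ½aΔt²; chain segment to segment.
0–3 s: v starts 5 m/s; Δx = 5·3 + ½·2·3² = 24 m; v ends 11 m/s.
3–8 s: v starts 11 m/s; Δx = 11·5 + ½·-2·5² = 30 m; v ends 1 m/s.
8–9 s: v starts 1 m/s; Δx = 1·1 + ½·3·1² = 2.5 m; v ends 4 m/s.
x(9) = 4 + Σ Δx = 60.5 m.

60.5 m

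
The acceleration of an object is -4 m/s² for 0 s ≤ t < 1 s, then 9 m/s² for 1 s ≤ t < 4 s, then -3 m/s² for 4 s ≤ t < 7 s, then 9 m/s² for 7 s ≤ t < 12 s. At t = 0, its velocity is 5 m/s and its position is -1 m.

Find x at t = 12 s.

323.5 m

On each constant-a segment, Δv = aΔt and Δx = v₀Δt + ½aΔt²; chain segment to segment.
0–1 s: v starts 5 m/s; Δx = 5·1 + ½·-4·1² = 3 m; v ends 1 m/s.
1–4 s: v starts 1 m/s; Δx = 1·3 + ½·9·3² = 43.5 m; v ends 28 m/s.
4–7 s: v starts 28 m/s; Δx = 28·3 + ½·-3·3² = 70.5 m; v ends 19 m/s.
7–12 s: v starts 19 m/s; Δx = 19·5 + ½·9·5² = 207.5 m; v ends 64 m/s.
x(12) = -1 + Σ Δx = 323.5 m.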